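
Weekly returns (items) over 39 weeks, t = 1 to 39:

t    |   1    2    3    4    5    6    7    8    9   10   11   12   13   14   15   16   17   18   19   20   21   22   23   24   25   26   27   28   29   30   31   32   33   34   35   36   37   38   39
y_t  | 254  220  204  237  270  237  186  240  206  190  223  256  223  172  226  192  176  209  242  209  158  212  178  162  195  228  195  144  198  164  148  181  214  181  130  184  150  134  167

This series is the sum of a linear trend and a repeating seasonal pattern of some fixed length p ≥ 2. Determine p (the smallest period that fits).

7

First differences y_{t+1} − y_t: -34, -16, 33, 33, -33, -51, 54, -34, -16, 33, 33, -33, -51, 54, -34, -16, …
The difference pattern repeats every 7 terms and not for any smaller step, so p = 7.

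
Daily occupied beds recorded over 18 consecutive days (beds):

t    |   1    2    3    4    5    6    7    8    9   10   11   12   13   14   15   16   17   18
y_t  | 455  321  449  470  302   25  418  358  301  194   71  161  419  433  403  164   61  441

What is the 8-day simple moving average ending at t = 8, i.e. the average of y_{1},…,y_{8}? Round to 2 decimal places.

Sum of periods 1–8: 455 + 321 + 449 + 470 + 302 + 25 + 418 + 358 = 2798
Divide by 8: 2798 / 8 = 349.75

349.75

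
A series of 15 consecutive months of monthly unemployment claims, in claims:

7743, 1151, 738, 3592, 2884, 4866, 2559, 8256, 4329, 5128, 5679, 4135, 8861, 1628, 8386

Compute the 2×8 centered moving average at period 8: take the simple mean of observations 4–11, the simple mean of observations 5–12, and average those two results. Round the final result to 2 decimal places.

Sum over 4–11: 3592 + 2884 + 4866 + 2559 + 8256 + 4329 + 5128 + 5679 = 37293
Sum over 5–12: 2884 + 4866 + 2559 + 8256 + 4329 + 5128 + 5679 + 4135 = 37836
CMA at t=8 = (37293 + 37836) / (2·8) = 75129 / 16 = 4695.56

4695.56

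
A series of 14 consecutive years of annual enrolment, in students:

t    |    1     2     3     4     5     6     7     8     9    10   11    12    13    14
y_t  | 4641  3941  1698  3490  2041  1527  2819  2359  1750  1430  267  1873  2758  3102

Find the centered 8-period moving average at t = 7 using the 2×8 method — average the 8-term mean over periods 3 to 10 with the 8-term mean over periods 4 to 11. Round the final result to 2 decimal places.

2049.81

Sum over 3–10: 1698 + 3490 + 2041 + 1527 + 2819 + 2359 + 1750 + 1430 = 17114
Sum over 4–11: 3490 + 2041 + 1527 + 2819 + 2359 + 1750 + 1430 + 267 = 15683
CMA at t=7 = (17114 + 15683) / (2·8) = 32797 / 16 = 2049.81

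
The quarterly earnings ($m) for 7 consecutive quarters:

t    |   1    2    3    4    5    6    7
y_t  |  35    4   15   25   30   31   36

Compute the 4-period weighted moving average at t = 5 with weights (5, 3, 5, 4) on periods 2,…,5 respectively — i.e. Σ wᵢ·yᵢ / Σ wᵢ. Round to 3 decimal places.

Weighted sum: 5·4 + 3·15 + 5·25 + 4·30 = 20 + 45 + 125 + 120 = 310
Weight total: 5 + 3 + 5 + 4 = 17
WMA = 310 / 17 = 18.235

18.235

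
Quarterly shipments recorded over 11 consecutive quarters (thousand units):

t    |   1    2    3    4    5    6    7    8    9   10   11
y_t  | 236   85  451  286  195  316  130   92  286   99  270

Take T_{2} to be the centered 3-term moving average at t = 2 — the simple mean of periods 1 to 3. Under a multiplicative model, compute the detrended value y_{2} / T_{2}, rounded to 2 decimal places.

0.33

Trend T_2 = (236 + 85 + 451) / 3 = 772/3 = 257.3333
Ratio to trend: 85 / 257.3333 = 0.33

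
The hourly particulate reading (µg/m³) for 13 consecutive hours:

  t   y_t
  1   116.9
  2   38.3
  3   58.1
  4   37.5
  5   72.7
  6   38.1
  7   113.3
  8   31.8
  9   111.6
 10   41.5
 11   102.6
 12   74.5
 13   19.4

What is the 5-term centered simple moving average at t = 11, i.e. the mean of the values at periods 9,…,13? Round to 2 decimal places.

Sum of periods 9–13: 111.6 + 41.5 + 102.6 + 74.5 + 19.4 = 349.6
Divide by 5: 349.6 / 5 = 69.92

69.92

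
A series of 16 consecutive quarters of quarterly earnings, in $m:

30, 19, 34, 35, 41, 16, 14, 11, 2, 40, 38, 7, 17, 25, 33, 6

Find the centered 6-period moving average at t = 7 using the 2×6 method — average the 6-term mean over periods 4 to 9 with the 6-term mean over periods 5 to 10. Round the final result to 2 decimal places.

Sum over 4–9: 35 + 41 + 16 + 14 + 11 + 2 = 119
Sum over 5–10: 41 + 16 + 14 + 11 + 2 + 40 = 124
CMA at t=7 = (119 + 124) / (2·6) = 243 / 12 = 20.25

20.25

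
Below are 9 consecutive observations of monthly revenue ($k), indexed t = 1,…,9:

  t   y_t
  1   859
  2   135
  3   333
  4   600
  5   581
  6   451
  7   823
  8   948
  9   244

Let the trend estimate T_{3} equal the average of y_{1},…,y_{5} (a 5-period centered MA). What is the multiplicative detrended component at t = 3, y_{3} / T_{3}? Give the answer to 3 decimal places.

Trend T_3 = (859 + 135 + 333 + 600 + 581) / 5 = 2508/5 = 501.60000
Ratio to trend: 333 / 501.60000 = 0.664

0.664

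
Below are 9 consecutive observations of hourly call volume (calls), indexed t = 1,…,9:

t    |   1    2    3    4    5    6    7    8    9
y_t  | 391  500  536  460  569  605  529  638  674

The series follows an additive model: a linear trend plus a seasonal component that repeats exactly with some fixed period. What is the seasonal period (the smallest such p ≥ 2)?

First differences y_{t+1} − y_t: 109, 36, -76, 109, 36, -76, 109, 36, …
The difference pattern repeats every 3 terms and not for any smaller step, so p = 3.

3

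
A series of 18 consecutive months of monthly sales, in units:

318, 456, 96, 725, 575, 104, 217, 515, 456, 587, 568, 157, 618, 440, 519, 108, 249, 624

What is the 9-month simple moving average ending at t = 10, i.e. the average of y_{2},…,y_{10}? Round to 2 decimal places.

414.56

Sum of periods 2–10: 456 + 96 + 725 + 575 + 104 + 217 + 515 + 456 + 587 = 3731
Divide by 9: 3731 / 9 = 414.56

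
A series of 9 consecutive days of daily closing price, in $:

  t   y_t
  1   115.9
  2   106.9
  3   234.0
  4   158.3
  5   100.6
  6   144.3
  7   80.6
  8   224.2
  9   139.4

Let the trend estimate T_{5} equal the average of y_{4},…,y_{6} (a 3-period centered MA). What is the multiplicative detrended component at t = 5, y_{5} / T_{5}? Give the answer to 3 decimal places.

0.749

Trend T_5 = (158.3 + 100.6 + 144.3) / 3 = 403.2/3 = 134.40000
Ratio to trend: 100.6 / 134.40000 = 0.749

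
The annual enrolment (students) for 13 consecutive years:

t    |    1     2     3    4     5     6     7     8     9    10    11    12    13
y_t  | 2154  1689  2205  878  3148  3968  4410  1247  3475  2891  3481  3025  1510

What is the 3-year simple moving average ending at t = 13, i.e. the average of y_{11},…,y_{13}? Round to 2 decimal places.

Sum of periods 11–13: 3481 + 3025 + 1510 = 8016
Divide by 3: 8016 / 3 = 2672.00

2672.00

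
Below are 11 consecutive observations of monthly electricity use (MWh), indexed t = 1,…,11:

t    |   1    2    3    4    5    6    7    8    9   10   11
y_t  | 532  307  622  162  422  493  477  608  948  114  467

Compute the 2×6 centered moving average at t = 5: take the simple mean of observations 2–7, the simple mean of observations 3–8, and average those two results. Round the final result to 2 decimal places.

438.92

Sum over 2–7: 307 + 622 + 162 + 422 + 493 + 477 = 2483
Sum over 3–8: 622 + 162 + 422 + 493 + 477 + 608 = 2784
CMA at t=5 = (2483 + 2784) / (2·6) = 5267 / 12 = 438.92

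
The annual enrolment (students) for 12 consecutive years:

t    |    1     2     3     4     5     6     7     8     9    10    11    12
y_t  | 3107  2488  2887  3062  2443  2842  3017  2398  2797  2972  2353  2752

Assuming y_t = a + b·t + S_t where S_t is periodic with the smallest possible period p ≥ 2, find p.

3

First differences y_{t+1} − y_t: -619, 399, 175, -619, 399, 175, -619, 399, …
The difference pattern repeats every 3 terms and not for any smaller step, so p = 3.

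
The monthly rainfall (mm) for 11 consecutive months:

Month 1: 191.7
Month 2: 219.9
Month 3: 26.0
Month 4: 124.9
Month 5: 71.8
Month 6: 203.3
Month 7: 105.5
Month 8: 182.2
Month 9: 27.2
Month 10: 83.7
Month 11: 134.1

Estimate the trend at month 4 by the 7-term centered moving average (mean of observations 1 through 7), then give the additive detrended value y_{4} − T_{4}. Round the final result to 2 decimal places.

Trend T_4 = (191.7 + 219.9 + 26.0 + 124.9 + 71.8 + 203.3 + 105.5) / 7 = 943.1/7 = 134.7286
Detrended value: 124.9 − 134.7286 = -9.83

-9.83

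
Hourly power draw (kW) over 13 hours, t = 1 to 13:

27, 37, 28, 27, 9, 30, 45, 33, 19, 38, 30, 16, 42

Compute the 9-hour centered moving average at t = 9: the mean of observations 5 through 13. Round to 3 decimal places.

Sum of periods 5–13: 9 + 30 + 45 + 33 + 19 + 38 + 30 + 16 + 42 = 262
Divide by 9: 262 / 9 = 29.111

29.111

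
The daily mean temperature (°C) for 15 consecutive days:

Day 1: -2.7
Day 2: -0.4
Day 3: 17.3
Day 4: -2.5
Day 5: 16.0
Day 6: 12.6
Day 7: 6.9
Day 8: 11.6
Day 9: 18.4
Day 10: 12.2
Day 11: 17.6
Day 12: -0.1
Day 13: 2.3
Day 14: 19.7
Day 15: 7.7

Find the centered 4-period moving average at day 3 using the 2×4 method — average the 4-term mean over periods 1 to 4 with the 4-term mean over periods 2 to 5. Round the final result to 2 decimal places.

5.26

Sum over 1–4: (-2.7) + (-0.4) + 17.3 + (-2.5) = 11.7
Sum over 2–5: (-0.4) + 17.3 + (-2.5) + 16.0 = 30.4
CMA at t=3 = (11.7 + 30.4) / (2·4) = 42.1 / 8 = 5.26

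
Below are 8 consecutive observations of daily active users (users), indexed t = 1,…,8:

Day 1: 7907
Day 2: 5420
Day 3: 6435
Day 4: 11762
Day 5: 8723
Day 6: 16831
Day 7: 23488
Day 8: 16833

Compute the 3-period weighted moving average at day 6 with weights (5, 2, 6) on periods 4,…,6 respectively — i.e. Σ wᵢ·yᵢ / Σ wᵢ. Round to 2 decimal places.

13634.00

Weighted sum: 5·11762 + 2·8723 + 6·16831 = 58810 + 17446 + 100986 = 177242
Weight total: 5 + 2 + 6 = 13
WMA = 177242 / 13 = 13634.00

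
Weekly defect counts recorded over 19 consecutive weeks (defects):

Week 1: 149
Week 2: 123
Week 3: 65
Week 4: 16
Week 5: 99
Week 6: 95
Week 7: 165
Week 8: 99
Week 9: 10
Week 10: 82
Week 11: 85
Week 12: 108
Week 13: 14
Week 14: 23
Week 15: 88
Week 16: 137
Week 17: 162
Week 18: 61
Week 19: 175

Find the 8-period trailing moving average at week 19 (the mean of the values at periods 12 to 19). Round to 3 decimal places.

Sum of periods 12–19: 108 + 14 + 23 + 88 + 137 + 162 + 61 + 175 = 768
Divide by 8: 768 / 8 = 96.000

96.000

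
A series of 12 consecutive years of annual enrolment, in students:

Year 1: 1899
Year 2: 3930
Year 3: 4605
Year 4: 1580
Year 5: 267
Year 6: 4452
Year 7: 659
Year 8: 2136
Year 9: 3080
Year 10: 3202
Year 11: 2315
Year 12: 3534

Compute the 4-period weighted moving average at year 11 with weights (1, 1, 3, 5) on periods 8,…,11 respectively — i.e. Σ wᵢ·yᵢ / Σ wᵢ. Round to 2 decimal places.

Weighted sum: 1·2136 + 1·3080 + 3·3202 + 5·2315 = 2136 + 3080 + 9606 + 11575 = 26397
Weight total: 1 + 1 + 3 + 5 = 10
WMA = 26397 / 10 = 2639.70

2639.70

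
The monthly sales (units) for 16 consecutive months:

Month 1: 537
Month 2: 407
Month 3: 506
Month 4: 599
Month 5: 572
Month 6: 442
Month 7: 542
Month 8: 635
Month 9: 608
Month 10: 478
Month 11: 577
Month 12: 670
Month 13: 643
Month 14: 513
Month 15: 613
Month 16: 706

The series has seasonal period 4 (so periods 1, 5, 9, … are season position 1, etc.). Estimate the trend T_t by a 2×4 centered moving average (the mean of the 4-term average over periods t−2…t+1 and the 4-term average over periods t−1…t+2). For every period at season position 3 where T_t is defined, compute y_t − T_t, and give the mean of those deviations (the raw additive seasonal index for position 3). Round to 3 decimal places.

-10.500

Season position 3 occurs at t = 3, 7, 11 (where T_t is defined).
t=3: T_3 = 516.62500; y_3 − T_3 = 506 − 516.62500 = -10.62500
t=7: T_7 = 552.25000; y_7 − T_7 = 542 − 552.25000 = -10.25000
t=11: T_11 = 587.62500; y_11 − T_11 = 577 − 587.62500 = -10.62500
Mean deviation: (-10.62500 + -10.25000 + -10.62500) / 3 = -10.500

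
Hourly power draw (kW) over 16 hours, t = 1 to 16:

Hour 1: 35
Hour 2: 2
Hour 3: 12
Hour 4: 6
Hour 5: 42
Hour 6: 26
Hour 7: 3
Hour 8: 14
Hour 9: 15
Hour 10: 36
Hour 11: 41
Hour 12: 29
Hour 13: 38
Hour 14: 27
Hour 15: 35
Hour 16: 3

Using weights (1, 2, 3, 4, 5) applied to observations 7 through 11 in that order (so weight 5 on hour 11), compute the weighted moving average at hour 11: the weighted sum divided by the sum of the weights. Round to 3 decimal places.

28.333

Weighted sum: 1·3 + 2·14 + 3·15 + 4·36 + 5·41 = 3 + 28 + 45 + 144 + 205 = 425
Weight total: 1 + 2 + 3 + 4 + 5 = 15
WMA = 425 / 15 = 28.333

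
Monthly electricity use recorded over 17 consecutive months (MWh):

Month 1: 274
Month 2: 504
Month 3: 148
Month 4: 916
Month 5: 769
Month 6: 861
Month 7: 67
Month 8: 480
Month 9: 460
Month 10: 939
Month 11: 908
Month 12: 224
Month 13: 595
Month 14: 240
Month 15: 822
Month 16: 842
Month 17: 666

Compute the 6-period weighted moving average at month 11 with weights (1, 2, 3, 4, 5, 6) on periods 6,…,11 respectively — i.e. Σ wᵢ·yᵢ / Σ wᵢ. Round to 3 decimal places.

Weighted sum: 1·861 + 2·67 + 3·480 + 4·460 + 5·939 + 6·908 = 861 + 134 + 1440 + 1840 + 4695 + 5448 = 14418
Weight total: 1 + 2 + 3 + 4 + 5 + 6 = 21
WMA = 14418 / 21 = 686.571

686.571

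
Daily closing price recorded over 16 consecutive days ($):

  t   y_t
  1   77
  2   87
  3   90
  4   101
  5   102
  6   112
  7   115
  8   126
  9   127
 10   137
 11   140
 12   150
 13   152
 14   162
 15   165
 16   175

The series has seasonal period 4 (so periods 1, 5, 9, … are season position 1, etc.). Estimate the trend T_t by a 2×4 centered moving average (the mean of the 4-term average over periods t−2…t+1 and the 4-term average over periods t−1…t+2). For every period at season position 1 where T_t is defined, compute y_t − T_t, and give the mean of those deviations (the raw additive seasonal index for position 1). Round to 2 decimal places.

-2.29

Season position 1 occurs at t = 5, 9, 13 (where T_t is defined).
t=5: T_5 = 104.3750; y_5 − T_5 = 102 − 104.3750 = -2.3750
t=9: T_9 = 129.3750; y_9 − T_9 = 127 − 129.3750 = -2.3750
t=13: T_13 = 154.1250; y_13 − T_13 = 152 − 154.1250 = -2.1250
Mean deviation: (-2.3750 + -2.3750 + -2.1250) / 3 = -2.29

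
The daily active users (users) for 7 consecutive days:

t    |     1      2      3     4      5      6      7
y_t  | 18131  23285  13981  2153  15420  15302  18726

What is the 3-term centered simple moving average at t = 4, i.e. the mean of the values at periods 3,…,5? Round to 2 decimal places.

10518.00

Sum of periods 3–5: 13981 + 2153 + 15420 = 31554
Divide by 3: 31554 / 3 = 10518.00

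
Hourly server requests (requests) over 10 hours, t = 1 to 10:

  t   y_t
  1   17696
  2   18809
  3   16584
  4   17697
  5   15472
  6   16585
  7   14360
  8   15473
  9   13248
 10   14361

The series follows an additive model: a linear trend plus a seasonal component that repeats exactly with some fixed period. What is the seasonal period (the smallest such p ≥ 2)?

First differences y_{t+1} − y_t: 1113, -2225, 1113, -2225, 1113, -2225, …
The difference pattern repeats every 2 terms and not for any smaller step, so p = 2.

2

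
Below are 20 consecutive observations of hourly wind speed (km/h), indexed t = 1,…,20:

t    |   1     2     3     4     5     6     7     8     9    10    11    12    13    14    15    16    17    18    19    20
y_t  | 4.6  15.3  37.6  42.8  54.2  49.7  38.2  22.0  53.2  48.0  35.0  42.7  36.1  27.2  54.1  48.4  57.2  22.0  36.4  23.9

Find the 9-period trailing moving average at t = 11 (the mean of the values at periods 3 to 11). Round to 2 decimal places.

42.30

Sum of periods 3–11: 37.6 + 42.8 + 54.2 + 49.7 + 38.2 + 22.0 + 53.2 + 48.0 + 35.0 = 380.7
Divide by 9: 380.7 / 9 = 42.30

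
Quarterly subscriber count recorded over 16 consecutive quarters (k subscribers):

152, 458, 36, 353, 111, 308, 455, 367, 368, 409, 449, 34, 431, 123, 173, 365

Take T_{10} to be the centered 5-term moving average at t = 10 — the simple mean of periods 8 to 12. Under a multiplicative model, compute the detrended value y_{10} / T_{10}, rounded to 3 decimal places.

Trend T_10 = (367 + 368 + 409 + 449 + 34) / 5 = 1627/5 = 325.40000
Ratio to trend: 409 / 325.40000 = 1.257

1.257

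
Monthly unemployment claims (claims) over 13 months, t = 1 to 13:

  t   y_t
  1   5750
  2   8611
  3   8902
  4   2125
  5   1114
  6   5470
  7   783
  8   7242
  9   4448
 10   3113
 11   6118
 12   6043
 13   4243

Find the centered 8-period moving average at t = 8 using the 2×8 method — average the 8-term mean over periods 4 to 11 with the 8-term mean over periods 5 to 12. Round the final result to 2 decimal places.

4046.50

Sum over 4–11: 2125 + 1114 + 5470 + 783 + 7242 + 4448 + 3113 + 6118 = 30413
Sum over 5–12: 1114 + 5470 + 783 + 7242 + 4448 + 3113 + 6118 + 6043 = 34331
CMA at t=8 = (30413 + 34331) / (2·8) = 64744 / 16 = 4046.50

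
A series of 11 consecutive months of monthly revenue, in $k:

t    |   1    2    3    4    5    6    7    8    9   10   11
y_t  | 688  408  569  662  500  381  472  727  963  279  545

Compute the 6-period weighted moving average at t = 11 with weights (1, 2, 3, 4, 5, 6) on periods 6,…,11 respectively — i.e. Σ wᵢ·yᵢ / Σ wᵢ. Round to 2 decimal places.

572.52

Weighted sum: 1·381 + 2·472 + 3·727 + 4·963 + 5·279 + 6·545 = 381 + 944 + 2181 + 3852 + 1395 + 3270 = 12023
Weight total: 1 + 2 + 3 + 4 + 5 + 6 = 21
WMA = 12023 / 21 = 572.52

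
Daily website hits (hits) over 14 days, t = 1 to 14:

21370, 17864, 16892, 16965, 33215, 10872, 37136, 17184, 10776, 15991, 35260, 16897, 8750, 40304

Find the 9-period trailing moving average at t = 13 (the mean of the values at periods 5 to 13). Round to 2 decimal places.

Sum of periods 5–13: 33215 + 10872 + 37136 + 17184 + 10776 + 15991 + 35260 + 16897 + 8750 = 186081
Divide by 9: 186081 / 9 = 20675.67

20675.67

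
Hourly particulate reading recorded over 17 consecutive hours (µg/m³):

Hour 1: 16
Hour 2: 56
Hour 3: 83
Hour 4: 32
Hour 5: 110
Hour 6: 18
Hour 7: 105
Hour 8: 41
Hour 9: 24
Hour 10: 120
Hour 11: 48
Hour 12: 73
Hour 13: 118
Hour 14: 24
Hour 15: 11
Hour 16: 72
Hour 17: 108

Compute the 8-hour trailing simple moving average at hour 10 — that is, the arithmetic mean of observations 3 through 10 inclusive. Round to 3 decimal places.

66.625

Sum of periods 3–10: 83 + 32 + 110 + 18 + 105 + 41 + 24 + 120 = 533
Divide by 8: 533 / 8 = 66.625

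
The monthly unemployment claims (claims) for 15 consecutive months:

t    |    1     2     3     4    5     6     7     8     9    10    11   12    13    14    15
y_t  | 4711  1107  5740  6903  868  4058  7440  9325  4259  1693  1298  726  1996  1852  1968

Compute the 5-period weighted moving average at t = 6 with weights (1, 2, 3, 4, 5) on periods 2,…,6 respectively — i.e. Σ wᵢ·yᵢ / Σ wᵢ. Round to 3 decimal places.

Weighted sum: 1·1107 + 2·5740 + 3·6903 + 4·868 + 5·4058 = 1107 + 11480 + 20709 + 3472 + 20290 = 57058
Weight total: 1 + 2 + 3 + 4 + 5 = 15
WMA = 57058 / 15 = 3803.867

3803.867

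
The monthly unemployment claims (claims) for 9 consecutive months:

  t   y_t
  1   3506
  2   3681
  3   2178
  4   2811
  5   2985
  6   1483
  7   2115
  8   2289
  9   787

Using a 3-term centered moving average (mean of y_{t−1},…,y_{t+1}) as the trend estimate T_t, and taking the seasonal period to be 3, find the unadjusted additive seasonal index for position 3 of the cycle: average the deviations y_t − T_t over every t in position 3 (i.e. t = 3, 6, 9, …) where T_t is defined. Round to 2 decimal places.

-711.67

Season position 3 occurs at t = 3, 6 (where T_t is defined).
t=3: T_3 = 2890.0000; y_3 − T_3 = 2178 − 2890.0000 = -712.0000
t=6: T_6 = 2194.3333; y_6 − T_6 = 1483 − 2194.3333 = -711.3333
Mean deviation: (-712.0000 + -711.3333) / 2 = -711.67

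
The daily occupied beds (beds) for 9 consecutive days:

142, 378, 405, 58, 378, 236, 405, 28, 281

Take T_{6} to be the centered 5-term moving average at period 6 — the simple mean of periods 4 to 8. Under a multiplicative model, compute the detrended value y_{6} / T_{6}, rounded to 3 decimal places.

1.068

Trend T_6 = (58 + 378 + 236 + 405 + 28) / 5 = 1105/5 = 221.00000
Ratio to trend: 236 / 221.00000 = 1.068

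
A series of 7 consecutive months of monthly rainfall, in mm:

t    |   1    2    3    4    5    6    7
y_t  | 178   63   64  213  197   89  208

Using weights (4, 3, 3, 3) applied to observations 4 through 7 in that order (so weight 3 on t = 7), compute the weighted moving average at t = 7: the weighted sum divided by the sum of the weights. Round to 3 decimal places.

Weighted sum: 4·213 + 3·197 + 3·89 + 3·208 = 852 + 591 + 267 + 624 = 2334
Weight total: 4 + 3 + 3 + 3 = 13
WMA = 2334 / 13 = 179.538

179.538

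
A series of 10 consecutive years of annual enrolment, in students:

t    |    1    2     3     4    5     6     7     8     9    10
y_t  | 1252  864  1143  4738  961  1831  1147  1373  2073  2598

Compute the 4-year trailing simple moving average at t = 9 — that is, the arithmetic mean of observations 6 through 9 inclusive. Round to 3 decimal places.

Sum of periods 6–9: 1831 + 1147 + 1373 + 2073 = 6424
Divide by 4: 6424 / 4 = 1606.000

1606.000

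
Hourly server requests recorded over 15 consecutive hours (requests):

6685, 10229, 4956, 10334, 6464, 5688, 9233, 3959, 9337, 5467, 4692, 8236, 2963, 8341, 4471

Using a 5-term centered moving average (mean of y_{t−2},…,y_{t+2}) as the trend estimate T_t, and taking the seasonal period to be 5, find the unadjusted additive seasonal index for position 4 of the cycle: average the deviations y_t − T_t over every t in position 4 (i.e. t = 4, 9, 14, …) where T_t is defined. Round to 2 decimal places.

2799.60

Season position 4 occurs at t = 4, 9 (where T_t is defined).
t=4: T_4 = 7534.2000; y_4 − T_4 = 10334 − 7534.2000 = 2799.8000
t=9: T_9 = 6537.6000; y_9 − T_9 = 9337 − 6537.6000 = 2799.4000
Mean deviation: (2799.8000 + 2799.4000) / 2 = 2799.60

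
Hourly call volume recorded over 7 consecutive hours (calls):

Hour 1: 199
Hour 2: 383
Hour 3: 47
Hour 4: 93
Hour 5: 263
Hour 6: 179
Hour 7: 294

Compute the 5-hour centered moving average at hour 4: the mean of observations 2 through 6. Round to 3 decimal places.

193.000

Sum of periods 2–6: 383 + 47 + 93 + 263 + 179 = 965
Divide by 5: 965 / 5 = 193.000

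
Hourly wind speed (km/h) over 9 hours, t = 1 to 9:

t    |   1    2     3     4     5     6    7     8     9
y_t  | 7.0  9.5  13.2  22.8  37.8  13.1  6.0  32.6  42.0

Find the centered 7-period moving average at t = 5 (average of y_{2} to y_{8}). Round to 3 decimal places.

Sum of periods 2–8: 9.5 + 13.2 + 22.8 + 37.8 + 13.1 + 6.0 + 32.6 = 135.0
Divide by 7: 135.0 / 7 = 19.286

19.286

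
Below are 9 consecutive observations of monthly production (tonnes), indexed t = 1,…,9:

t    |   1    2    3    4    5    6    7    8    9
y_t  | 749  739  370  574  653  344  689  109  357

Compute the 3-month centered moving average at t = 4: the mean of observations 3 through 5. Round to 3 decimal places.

Sum of periods 3–5: 370 + 574 + 653 = 1597
Divide by 3: 1597 / 3 = 532.333

532.333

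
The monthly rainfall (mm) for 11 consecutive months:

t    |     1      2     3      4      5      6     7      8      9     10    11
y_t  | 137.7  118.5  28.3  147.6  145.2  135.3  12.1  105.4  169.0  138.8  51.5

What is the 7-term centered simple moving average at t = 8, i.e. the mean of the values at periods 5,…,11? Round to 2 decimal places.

108.19

Sum of periods 5–11: 145.2 + 135.3 + 12.1 + 105.4 + 169.0 + 138.8 + 51.5 = 757.3
Divide by 7: 757.3 / 7 = 108.19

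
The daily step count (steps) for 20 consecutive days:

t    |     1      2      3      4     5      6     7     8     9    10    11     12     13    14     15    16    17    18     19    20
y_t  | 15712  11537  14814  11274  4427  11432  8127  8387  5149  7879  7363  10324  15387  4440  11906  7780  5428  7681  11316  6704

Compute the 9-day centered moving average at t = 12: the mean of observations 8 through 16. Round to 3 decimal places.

Sum of periods 8–16: 8387 + 5149 + 7879 + 7363 + 10324 + 15387 + 4440 + 11906 + 7780 = 78615
Divide by 9: 78615 / 9 = 8735.000

8735.000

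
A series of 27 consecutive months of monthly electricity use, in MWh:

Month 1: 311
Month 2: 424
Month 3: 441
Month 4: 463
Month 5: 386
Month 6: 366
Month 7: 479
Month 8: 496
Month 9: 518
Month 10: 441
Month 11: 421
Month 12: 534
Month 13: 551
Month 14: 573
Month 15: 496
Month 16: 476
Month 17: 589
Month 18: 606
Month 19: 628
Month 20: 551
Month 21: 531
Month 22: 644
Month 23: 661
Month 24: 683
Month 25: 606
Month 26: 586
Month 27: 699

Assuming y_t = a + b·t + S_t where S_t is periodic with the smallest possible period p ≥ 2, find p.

5

First differences y_{t+1} − y_t: 113, 17, 22, -77, -20, 113, 17, 22, -77, -20, 113, 17, …
The difference pattern repeats every 5 terms and not for any smaller step, so p = 5.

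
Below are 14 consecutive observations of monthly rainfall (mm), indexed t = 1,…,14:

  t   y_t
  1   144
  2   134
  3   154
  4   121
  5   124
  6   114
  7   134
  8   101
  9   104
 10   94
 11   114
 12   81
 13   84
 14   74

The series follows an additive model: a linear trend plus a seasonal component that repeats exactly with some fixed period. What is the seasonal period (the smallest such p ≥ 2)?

4

First differences y_{t+1} − y_t: -10, 20, -33, 3, -10, 20, -33, 3, -10, 20, …
The difference pattern repeats every 4 terms and not for any smaller step, so p = 4.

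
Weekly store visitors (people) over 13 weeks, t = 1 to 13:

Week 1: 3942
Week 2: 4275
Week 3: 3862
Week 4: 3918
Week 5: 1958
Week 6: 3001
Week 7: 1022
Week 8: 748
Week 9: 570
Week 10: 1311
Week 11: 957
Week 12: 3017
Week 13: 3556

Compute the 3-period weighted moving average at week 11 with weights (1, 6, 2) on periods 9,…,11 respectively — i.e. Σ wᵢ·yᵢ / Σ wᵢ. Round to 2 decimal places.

Weighted sum: 1·570 + 6·1311 + 2·957 = 570 + 7866 + 1914 = 10350
Weight total: 1 + 6 + 2 = 9
WMA = 10350 / 9 = 1150.00

1150.00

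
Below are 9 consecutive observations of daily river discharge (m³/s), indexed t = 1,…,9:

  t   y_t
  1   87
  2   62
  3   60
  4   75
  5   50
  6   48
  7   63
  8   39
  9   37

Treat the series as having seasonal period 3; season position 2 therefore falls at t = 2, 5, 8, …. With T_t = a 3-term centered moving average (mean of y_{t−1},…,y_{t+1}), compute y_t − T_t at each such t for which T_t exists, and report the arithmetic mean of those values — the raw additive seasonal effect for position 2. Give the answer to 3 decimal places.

Season position 2 occurs at t = 2, 5, 8 (where T_t is defined).
t=2: T_2 = 69.66667; y_2 − T_2 = 62 − 69.66667 = -7.66667
t=5: T_5 = 57.66667; y_5 − T_5 = 50 − 57.66667 = -7.66667
t=8: T_8 = 46.33333; y_8 − T_8 = 39 − 46.33333 = -7.33333
Mean deviation: (-7.66667 + -7.66667 + -7.33333) / 3 = -7.556

-7.556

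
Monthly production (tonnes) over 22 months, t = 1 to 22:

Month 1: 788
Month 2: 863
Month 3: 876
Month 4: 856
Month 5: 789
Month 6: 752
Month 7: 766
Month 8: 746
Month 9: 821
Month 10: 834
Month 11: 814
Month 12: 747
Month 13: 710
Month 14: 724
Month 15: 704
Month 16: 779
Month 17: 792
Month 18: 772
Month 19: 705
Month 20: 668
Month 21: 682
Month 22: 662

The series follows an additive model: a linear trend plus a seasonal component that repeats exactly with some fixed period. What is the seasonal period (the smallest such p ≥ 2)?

7

First differences y_{t+1} − y_t: 75, 13, -20, -67, -37, 14, -20, 75, 13, -20, -67, -37, 14, -20, 75, 13, …
The difference pattern repeats every 7 terms and not for any smaller step, so p = 7.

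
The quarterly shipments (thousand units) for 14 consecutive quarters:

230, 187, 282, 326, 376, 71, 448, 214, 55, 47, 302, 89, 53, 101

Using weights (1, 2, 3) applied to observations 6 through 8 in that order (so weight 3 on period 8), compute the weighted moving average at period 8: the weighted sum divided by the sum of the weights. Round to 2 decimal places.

Weighted sum: 1·71 + 2·448 + 3·214 = 71 + 896 + 642 = 1609
Weight total: 1 + 2 + 3 = 6
WMA = 1609 / 6 = 268.17

268.17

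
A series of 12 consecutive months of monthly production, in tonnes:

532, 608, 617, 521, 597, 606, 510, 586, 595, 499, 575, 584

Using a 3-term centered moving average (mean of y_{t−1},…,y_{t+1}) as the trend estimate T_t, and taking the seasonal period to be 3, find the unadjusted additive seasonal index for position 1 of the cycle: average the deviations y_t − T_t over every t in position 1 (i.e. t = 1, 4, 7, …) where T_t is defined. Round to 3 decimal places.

Season position 1 occurs at t = 4, 7, 10 (where T_t is defined).
t=4: T_4 = 578.33333; y_4 − T_4 = 521 − 578.33333 = -57.33333
t=7: T_7 = 567.33333; y_7 − T_7 = 510 − 567.33333 = -57.33333
t=10: T_10 = 556.33333; y_10 − T_10 = 499 − 556.33333 = -57.33333
Mean deviation: (-57.33333 + -57.33333 + -57.33333) / 3 = -57.333

-57.333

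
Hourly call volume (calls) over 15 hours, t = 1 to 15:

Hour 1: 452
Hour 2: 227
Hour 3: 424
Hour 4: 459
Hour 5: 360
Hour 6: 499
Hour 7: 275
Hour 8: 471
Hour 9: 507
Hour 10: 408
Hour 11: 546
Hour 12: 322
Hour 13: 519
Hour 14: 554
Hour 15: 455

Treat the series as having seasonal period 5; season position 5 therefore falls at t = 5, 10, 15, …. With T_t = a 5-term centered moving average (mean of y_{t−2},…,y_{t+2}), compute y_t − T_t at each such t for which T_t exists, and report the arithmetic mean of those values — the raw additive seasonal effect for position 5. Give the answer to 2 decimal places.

-43.10

Season position 5 occurs at t = 5, 10 (where T_t is defined).
t=5: T_5 = 403.4000; y_5 − T_5 = 360 − 403.4000 = -43.4000
t=10: T_10 = 450.8000; y_10 − T_10 = 408 − 450.8000 = -42.8000
Mean deviation: (-43.4000 + -42.8000) / 2 = -43.10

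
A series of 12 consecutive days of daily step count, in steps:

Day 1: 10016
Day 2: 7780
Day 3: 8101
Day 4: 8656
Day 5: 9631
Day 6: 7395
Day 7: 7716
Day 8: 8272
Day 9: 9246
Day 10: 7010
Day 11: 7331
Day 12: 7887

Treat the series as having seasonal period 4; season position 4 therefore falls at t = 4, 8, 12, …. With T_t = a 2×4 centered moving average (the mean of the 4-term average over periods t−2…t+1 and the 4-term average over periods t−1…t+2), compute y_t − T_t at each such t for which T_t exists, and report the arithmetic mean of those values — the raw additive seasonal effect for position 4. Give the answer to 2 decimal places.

162.50

Season position 4 occurs at t = 4, 8 (where T_t is defined).
t=4: T_4 = 8493.8750; y_4 − T_4 = 8656 − 8493.8750 = 162.1250
t=8: T_8 = 8109.1250; y_8 − T_8 = 8272 − 8109.1250 = 162.8750
Mean deviation: (162.1250 + 162.8750) / 2 = 162.50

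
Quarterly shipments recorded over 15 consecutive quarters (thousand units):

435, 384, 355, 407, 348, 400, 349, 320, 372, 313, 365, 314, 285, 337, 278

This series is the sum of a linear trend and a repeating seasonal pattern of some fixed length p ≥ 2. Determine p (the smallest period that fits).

First differences y_{t+1} − y_t: -51, -29, 52, -59, 52, -51, -29, 52, -59, 52, -51, -29, …
The difference pattern repeats every 5 terms and not for any smaller step, so p = 5.

5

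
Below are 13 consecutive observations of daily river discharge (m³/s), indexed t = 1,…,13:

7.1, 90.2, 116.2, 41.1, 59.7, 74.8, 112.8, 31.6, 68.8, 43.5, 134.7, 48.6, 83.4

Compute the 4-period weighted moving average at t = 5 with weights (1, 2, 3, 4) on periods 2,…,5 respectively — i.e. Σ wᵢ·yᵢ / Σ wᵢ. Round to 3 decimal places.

68.470

Weighted sum: 1·90.2 + 2·116.2 + 3·41.1 + 4·59.7 = 90.2 + 232.4 + 123.3 + 238.8 = 684.7
Weight total: 1 + 2 + 3 + 4 = 10
WMA = 684.7 / 10 = 68.470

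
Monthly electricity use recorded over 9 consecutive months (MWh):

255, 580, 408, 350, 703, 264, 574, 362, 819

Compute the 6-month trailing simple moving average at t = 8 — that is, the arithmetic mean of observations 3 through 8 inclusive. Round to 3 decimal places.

443.500

Sum of periods 3–8: 408 + 350 + 703 + 264 + 574 + 362 = 2661
Divide by 6: 2661 / 6 = 443.500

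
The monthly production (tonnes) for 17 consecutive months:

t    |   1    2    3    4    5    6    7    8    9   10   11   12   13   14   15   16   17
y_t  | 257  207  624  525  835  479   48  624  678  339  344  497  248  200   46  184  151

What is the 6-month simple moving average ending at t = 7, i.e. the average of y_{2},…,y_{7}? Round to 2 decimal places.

453.00

Sum of periods 2–7: 207 + 624 + 525 + 835 + 479 + 48 = 2718
Divide by 6: 2718 / 6 = 453.00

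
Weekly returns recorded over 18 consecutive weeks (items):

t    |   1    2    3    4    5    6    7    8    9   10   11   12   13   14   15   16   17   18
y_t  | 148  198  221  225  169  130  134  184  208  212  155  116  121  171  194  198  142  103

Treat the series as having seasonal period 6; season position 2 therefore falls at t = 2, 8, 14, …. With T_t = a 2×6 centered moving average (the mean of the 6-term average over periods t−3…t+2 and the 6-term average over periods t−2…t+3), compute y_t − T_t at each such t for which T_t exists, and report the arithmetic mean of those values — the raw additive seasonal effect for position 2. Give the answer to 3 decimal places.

Season position 2 occurs at t = 8, 14 (where T_t is defined).
t=8: T_8 = 171.66667; y_8 − T_8 = 184 − 171.66667 = 12.33333
t=14: T_14 = 158.08333; y_14 − T_14 = 171 − 158.08333 = 12.91667
Mean deviation: (12.33333 + 12.91667) / 2 = 12.625

12.625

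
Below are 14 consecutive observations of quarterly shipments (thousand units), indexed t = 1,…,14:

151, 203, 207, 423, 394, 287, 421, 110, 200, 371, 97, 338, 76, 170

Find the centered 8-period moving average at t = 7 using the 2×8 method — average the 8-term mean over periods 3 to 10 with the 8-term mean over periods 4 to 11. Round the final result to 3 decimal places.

Sum over 3–10: 207 + 423 + 394 + 287 + 421 + 110 + 200 + 371 = 2413
Sum over 4–11: 423 + 394 + 287 + 421 + 110 + 200 + 371 + 97 = 2303
CMA at t=7 = (2413 + 2303) / (2·8) = 4716 / 16 = 294.750

294.750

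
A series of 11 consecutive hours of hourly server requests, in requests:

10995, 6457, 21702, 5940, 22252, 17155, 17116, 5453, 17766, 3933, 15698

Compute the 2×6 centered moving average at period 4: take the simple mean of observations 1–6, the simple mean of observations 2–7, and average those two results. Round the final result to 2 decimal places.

14593.58

Sum over 1–6: 10995 + 6457 + 21702 + 5940 + 22252 + 17155 = 84501
Sum over 2–7: 6457 + 21702 + 5940 + 22252 + 17155 + 17116 = 90622
CMA at t=4 = (84501 + 90622) / (2·6) = 175123 / 12 = 14593.58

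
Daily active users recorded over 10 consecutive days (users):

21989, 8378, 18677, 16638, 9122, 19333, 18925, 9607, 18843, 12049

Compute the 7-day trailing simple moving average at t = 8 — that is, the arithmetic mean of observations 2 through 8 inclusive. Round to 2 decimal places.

Sum of periods 2–8: 8378 + 18677 + 16638 + 9122 + 19333 + 18925 + 9607 = 100680
Divide by 7: 100680 / 7 = 14382.86

14382.86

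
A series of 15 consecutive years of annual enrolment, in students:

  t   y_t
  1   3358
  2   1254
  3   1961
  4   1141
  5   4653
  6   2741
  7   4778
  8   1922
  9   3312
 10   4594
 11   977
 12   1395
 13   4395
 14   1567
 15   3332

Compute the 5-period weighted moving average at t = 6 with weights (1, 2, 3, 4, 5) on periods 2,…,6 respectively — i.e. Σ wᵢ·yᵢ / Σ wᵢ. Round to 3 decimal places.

2727.733

Weighted sum: 1·1254 + 2·1961 + 3·1141 + 4·4653 + 5·2741 = 1254 + 3922 + 3423 + 18612 + 13705 = 40916
Weight total: 1 + 2 + 3 + 4 + 5 = 15
WMA = 40916 / 15 = 2727.733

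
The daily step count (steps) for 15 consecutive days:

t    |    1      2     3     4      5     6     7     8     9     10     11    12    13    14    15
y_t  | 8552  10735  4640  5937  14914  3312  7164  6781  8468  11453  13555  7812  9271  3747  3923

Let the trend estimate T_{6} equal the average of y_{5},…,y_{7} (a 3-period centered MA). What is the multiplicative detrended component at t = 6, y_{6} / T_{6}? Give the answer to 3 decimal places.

Trend T_6 = (14914 + 3312 + 7164) / 3 = 25390/3 = 8463.33333
Ratio to trend: 3312 / 8463.33333 = 0.391

0.391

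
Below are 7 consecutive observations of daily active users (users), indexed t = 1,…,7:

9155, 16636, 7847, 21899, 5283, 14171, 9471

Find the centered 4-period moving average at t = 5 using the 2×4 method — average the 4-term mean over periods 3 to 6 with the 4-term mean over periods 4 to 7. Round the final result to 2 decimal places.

12503.00

Sum over 3–6: 7847 + 21899 + 5283 + 14171 = 49200
Sum over 4–7: 21899 + 5283 + 14171 + 9471 = 50824
CMA at t=5 = (49200 + 50824) / (2·4) = 100024 / 8 = 12503.00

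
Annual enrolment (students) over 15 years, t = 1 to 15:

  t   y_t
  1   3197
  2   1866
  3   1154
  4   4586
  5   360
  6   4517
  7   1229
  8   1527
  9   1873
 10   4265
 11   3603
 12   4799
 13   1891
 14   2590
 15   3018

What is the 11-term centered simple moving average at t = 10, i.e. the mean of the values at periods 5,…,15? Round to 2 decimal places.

2697.45

Sum of periods 5–15: 360 + 4517 + 1229 + 1527 + 1873 + 4265 + 3603 + 4799 + 1891 + 2590 + 3018 = 29672
Divide by 11: 29672 / 11 = 2697.45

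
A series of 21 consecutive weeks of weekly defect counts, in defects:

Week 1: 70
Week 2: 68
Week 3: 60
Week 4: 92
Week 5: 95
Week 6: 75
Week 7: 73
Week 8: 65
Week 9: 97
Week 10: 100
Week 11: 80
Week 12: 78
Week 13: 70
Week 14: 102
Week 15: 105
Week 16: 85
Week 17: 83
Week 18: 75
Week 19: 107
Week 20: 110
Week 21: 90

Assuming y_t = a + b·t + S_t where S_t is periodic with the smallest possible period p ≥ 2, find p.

5

First differences y_{t+1} − y_t: -2, -8, 32, 3, -20, -2, -8, 32, 3, -20, -2, -8, …
The difference pattern repeats every 5 terms and not for any smaller step, so p = 5.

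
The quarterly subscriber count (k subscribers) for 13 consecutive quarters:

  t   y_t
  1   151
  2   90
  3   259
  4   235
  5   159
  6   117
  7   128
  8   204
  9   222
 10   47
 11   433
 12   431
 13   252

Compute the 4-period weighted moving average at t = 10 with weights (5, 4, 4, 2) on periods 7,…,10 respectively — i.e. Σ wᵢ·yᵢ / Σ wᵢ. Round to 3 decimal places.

162.533

Weighted sum: 5·128 + 4·204 + 4·222 + 2·47 = 640 + 816 + 888 + 94 = 2438
Weight total: 5 + 4 + 4 + 2 = 15
WMA = 2438 / 15 = 162.533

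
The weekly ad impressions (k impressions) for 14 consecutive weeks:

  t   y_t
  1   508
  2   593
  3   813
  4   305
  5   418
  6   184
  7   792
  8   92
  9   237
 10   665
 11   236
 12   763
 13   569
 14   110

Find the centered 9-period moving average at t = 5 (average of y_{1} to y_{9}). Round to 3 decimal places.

Sum of periods 1–9: 508 + 593 + 813 + 305 + 418 + 184 + 792 + 92 + 237 = 3942
Divide by 9: 3942 / 9 = 438.000

438.000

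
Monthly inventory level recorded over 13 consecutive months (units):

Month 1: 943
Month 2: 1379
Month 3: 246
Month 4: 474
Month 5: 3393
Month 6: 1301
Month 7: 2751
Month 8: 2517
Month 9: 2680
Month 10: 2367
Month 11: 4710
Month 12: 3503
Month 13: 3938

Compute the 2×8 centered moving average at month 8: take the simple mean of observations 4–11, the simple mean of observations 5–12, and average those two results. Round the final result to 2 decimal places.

2713.44

Sum over 4–11: 474 + 3393 + 1301 + 2751 + 2517 + 2680 + 2367 + 4710 = 20193
Sum over 5–12: 3393 + 1301 + 2751 + 2517 + 2680 + 2367 + 4710 + 3503 = 23222
CMA at t=8 = (20193 + 23222) / (2·8) = 43415 / 16 = 2713.44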